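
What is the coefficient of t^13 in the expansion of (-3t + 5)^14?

The general term is C(14,j)·(-3t)^j·(5)^(14-j); the t^13 term has j = 13.
C(14,13) = 14.
Coefficient = C(14,13) · (-3)^13 · 5^1 = 14 · (-1594323) · 5 = -111602610.

-111602610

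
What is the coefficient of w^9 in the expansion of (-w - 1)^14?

2002

The general term is C(14,j)·(-w)^j·(-1)^(14-j); the w^9 term has j = 9.
C(14,9) = 2002.
Coefficient = C(14,9) · (-1)^9 · (-1)^5 = 2002 · (-1) · (-1) = 2002.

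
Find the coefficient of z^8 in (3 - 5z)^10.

The general term is C(10,j)·(3)^j·(-5z)^(10-j); the z^8 term has j = 2.
C(10,2) = 45.
Coefficient = C(10,2) · 3^2 · (-5)^8 = 45 · 9 · 390625 = 158203125.

158203125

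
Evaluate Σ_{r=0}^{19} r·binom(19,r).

4980736

Since r·C(19,r) = 19·C(18,r−1), the sum is 19·2^18 = 19·262144 = 4980736.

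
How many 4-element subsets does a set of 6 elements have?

C(6,4) = C(6,2) by symmetry.
C(6,2) = (6·5) / 2! = 30 / 2 = 15.

15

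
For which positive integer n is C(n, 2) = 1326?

n(n−1)/2 = 1326 ⇒ n(n−1) = 2652. Since 52·51 = 2652, n = 52.

52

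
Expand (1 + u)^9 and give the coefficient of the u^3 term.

84

The general term is C(9,j)·(1)^j·(u)^(9-j); the u^3 term has j = 6.
C(9,6) = 84.
Coefficient = C(9,6) = 84.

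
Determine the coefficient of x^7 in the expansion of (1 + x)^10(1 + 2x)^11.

1974180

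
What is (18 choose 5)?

8568

C(18,5) = (18·17·16·15·14) / 5! = 1028160 / 120 = 8568.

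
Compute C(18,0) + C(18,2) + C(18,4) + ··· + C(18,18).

Even-r terms of row 18 sum to 2^17 = 131072.

131072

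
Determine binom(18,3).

816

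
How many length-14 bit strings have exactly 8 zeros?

3003

Choose the 8 positions: C(14,8) = 3003.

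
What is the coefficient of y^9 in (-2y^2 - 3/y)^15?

General term: C(15,j)·(-2y^2)^j·(-3/y)^(15-j), with y-exponent 2j − 1(15−j) = 3j − 15.
Set 3j − 15 = 9: j = 8.
C(15,8) = 6435; (-2)^8 = 256; (-3)^7 = -2187.
Coefficient = 6435 · 256 · (-2187) = -3602776320.

-3602776320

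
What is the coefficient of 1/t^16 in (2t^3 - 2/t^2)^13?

-638976

General term: C(13,j)·(2t^3)^j·(-2/t^2)^(13-j), with t-exponent 3j − 2(13−j) = 5j − 26.
Set 5j − 26 = -16: j = 2.
C(13,2) = 78; 2^2 = 4; (-2)^11 = -2048.
Coefficient = 78 · 4 · (-2048) = -638976.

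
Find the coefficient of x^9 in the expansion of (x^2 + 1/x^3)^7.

7

General term: C(7,j)·(x^2)^j·(1/x^3)^(7-j), with x-exponent 2j − 3(7−j) = 5j − 21.
Set 5j − 21 = 9: j = 6.
C(7,6) = 7; 1^6 = 1; 1^1 = 1.
Coefficient = 7 · 1 · 1 = 7.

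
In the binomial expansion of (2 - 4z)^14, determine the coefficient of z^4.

The general term is C(14,j)·(2)^j·(-4z)^(14-j); the z^4 term has j = 10.
C(14,10) = 1001.
Coefficient = C(14,10) · 2^10 · (-4)^4 = 1001 · 1024 · 256 = 262406144.

262406144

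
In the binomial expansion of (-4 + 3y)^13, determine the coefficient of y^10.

-1080832896

The general term is C(13,j)·(-4)^j·(3y)^(13-j); the y^10 term has j = 3.
C(13,3) = 286.
Coefficient = C(13,3) · (-4)^3 · 3^10 = 286 · (-64) · 59049 = -1080832896.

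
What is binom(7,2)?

21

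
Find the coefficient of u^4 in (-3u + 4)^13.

The general term is C(13,j)·(-3u)^j·(4)^(13-j); the u^4 term has j = 4.
C(13,4) = 715.
Coefficient = C(13,4) · (-3)^4 · 4^9 = 715 · 81 · 262144 = 15182069760.

15182069760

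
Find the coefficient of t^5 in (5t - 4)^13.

The general term is C(13,j)·(5t)^j·(-4)^(13-j); the t^5 term has j = 5.
C(13,5) = 1287.
Coefficient = C(13,5) · 5^5 · (-4)^8 = 1287 · 3125 · 65536 = 263577600000.

263577600000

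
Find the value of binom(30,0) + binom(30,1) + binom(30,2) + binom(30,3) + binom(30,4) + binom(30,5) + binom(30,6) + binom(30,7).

1 + 30 + 435 + 4060 + 27405 + 142506 + 593775 + 2035800 = 2804012.

2804012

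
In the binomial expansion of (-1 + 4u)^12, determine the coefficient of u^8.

32440320

The general term is C(12,j)·(-1)^j·(4u)^(12-j); the u^8 term has j = 4.
C(12,4) = 495.
Coefficient = C(12,4) · 4^8 = 495 · 65536 = 32440320.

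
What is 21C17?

5985

C(21,17) = C(21,4) by symmetry.
C(21,4) = (21·20·19·18) / 4! = 143640 / 24 = 5985.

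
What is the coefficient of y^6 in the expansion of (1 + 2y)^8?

1792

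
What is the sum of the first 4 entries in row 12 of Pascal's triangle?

299

1 + 12 + 66 + 220 = 299.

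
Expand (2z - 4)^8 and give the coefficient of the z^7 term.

-4096

The general term is C(8,j)·(2z)^j·(-4)^(8-j); the z^7 term has j = 7.
C(8,7) = 8.
Coefficient = C(8,7) · 2^7 · (-4)^1 = 8 · 128 · (-4) = -4096.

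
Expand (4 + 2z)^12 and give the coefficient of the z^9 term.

7208960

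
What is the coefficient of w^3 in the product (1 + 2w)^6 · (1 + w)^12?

Coefficient of w^3 = Σ_{j} C(6,j)·2^j·C(12,3-j)·1^(3-j) for j from 0 to 3.
= 220 + 792 + 720 + 160 = 1892.

1892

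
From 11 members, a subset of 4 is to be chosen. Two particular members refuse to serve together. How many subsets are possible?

294

All 4-subsets: C(11,4) = 330. Those containing both fixed elements: C(9,2) = 36.
330 − 36 = 294.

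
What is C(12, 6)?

924

C(12,6) = (12·11·10·9·8·7) / 6! = 665280 / 720 = 924.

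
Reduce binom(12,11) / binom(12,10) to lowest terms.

C(n,k+1)/C(n,k) = (n−k)/(k+1) = (12−10)/(10+1) = 2/11.

2/11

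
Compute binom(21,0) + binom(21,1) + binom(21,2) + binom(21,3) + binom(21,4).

1 + 21 + 210 + 1330 + 5985 = 7547.

7547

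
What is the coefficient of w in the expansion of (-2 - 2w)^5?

-160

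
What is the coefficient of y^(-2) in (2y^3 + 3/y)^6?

General term: C(6,j)·(2y^3)^j·(3/y)^(6-j), with y-exponent 3j − 1(6−j) = 4j − 6.
Set 4j − 6 = -2: j = 1.
C(6,1) = 6; 2^1 = 2; 3^5 = 243.
Coefficient = 6 · 2 · 243 = 2916.

2916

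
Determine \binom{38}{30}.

48903492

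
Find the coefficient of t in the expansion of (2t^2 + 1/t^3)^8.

General term: C(8,j)·(2t^2)^j·(1/t^3)^(8-j), with t-exponent 2j − 3(8−j) = 5j − 24.
Set 5j − 24 = 1: j = 5.
C(8,5) = 56; 2^5 = 32; 1^3 = 1.
Coefficient = 56 · 32 · 1 = 1792.

1792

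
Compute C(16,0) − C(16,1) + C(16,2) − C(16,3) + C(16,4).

1365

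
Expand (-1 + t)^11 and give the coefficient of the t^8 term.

-165

The general term is C(11,j)·(-1)^j·(t)^(11-j); the t^8 term has j = 3.
C(11,3) = 165.
Coefficient = C(11,3) · (-1)^3 = 165 · (-1) = -165.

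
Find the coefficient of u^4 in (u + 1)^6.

The general term is C(6,j)·(u)^j·(1)^(6-j); the u^4 term has j = 4.
C(6,4) = 15.
Coefficient = C(6,4) = 15.

15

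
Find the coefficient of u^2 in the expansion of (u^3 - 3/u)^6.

1215

General term: C(6,j)·(u^3)^j·(-3/u)^(6-j), with u-exponent 3j − 1(6−j) = 4j − 6.
Set 4j − 6 = 2: j = 2.
C(6,2) = 15; 1^2 = 1; (-3)^4 = 81.
Coefficient = 15 · 1 · 81 = 1215.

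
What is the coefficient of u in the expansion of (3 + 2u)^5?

810

The general term is C(5,j)·(3)^j·(2u)^(5-j); the u^1 term has j = 4.
C(5,4) = 5.
Coefficient = C(5,4) · 3^4 · 2^1 = 5 · 81 · 2 = 810.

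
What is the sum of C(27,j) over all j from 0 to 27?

Setting x = 1 in (1+x)^27 gives Σ C(27,j) = 2^27 = 134217728.

134217728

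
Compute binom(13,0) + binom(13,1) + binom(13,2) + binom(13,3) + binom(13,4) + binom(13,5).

1 + 13 + 78 + 286 + 715 + 1287 = 2380.

2380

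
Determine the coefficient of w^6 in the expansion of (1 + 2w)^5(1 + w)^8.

Coefficient of w^6 = Σ_{j} C(5,j)·2^j·C(8,6-j)·1^(6-j) for j from 0 to 5.
= 28 + 560 + 2800 + 4480 + 2240 + 256 = 10364.

10364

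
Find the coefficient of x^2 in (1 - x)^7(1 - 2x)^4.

101

Coefficient of x^2 = Σ_{j} C(7,j)·(-1)^j·C(4,2-j)·(-2)^(2-j) for j from 0 to 2.
= 24 + 56 + 21 = 101.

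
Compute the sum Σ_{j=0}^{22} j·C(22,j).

Since j·C(22,j) = 22·C(21,j−1), the sum is 22·2^21 = 22·2097152 = 46137344.

46137344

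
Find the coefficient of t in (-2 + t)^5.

The general term is C(5,j)·(-2)^j·(t)^(5-j); the t^1 term has j = 4.
C(5,4) = 5.
Coefficient = C(5,4) · (-2)^4 = 5 · 16 = 80.

80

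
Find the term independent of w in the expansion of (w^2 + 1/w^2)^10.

General term: C(10,j)·(w^2)^j·(1/w^2)^(10-j), with w-exponent 2j − 2(10−j) = 4j − 20.
Set 4j − 20 = 0: j = 5.
C(10,5) = 252; 1^5 = 1; 1^5 = 1.
Coefficient = 252 · 1 · 1 = 252.

252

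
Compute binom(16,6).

C(16,6) = (16·15·14·13·12·11) / 6! = 5765760 / 720 = 8008.

8008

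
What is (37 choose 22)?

9364199760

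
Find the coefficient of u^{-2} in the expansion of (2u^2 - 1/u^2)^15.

General term: C(15,j)·(2u^2)^j·(-1/u^2)^(15-j), with u-exponent 2j − 2(15−j) = 4j − 30.
Set 4j − 30 = -2: j = 7.
C(15,7) = 6435; 2^7 = 128; (-1)^8 = 1.
Coefficient = 6435 · 128 · 1 = 823680.

823680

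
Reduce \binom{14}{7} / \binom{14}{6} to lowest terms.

8/7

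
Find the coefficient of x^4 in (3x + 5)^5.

2025

The general term is C(5,j)·(3x)^j·(5)^(5-j); the x^4 term has j = 4.
C(5,4) = 5.
Coefficient = C(5,4) · 3^4 · 5^1 = 5 · 81 · 5 = 2025.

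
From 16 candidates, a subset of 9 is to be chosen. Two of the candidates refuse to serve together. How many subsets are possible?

8008

All 9-subsets: C(16,9) = 11440. Those containing both fixed elements: C(14,7) = 3432.
11440 − 3432 = 8008.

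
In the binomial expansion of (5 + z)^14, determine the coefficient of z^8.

The general term is C(14,j)·(5)^j·(z)^(14-j); the z^8 term has j = 6.
C(14,6) = 3003.
Coefficient = C(14,6) · 5^6 = 3003 · 15625 = 46921875.

46921875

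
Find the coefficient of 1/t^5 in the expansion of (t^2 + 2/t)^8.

1024

General term: C(8,j)·(t^2)^j·(2/t)^(8-j), with t-exponent 2j − 1(8−j) = 3j − 8.
Set 3j − 8 = -5: j = 1.
C(8,1) = 8; 1^1 = 1; 2^7 = 128.
Coefficient = 8 · 1 · 128 = 1024.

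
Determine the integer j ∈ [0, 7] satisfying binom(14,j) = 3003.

6

C(14,j) increases on 0 ≤ j ≤ 7. C(14,5) = 2002 and C(14,6) = 3003, so j = 6.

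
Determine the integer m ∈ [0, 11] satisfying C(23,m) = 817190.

C(23,m) increases on 0 ≤ m ≤ 11. C(23,8) = 490314 and C(23,9) = 817190, so m = 9.

9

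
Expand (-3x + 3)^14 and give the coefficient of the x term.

-66961566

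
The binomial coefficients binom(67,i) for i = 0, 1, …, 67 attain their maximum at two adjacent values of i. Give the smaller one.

33

For odd n = 67, C(67,i) peaks at i = (n−1)/2 and (n+1)/2; the smaller is 33.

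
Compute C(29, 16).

C(29,16) = C(29,13) by symmetry.
C(29,13) = (29·28·27·26·25·24·23·22·21·20·19·18·17) / 13! = 422590010274432000 / 6227020800 = 67863915.

67863915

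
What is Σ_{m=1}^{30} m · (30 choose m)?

Since m·C(30,m) = 30·C(29,m−1), the sum is 30·2^29 = 30·536870912 = 16106127360.

16106127360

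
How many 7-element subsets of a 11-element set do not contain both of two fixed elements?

204

All 7-subsets: C(11,7) = 330. Those containing both fixed elements: C(9,5) = 126.
330 − 126 = 204.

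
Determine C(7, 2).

21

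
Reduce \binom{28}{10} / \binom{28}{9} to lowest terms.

19/10

C(n,k+1)/C(n,k) = (n−k)/(k+1) = (28−9)/(9+1) = 19/10.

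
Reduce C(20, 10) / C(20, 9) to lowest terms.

C(n,k+1)/C(n,k) = (n−k)/(k+1) = (20−9)/(9+1) = 11/10.

11/10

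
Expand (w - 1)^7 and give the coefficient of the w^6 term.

-7

The general term is C(7,j)·(w)^j·(-1)^(7-j); the w^6 term has j = 6.
C(7,6) = 7.
Coefficient = C(7,6) · (-1)^1 = 7 · (-1) = -7.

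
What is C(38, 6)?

2760681

C(38,6) = (38·37·36·35·34·33) / 6! = 1987690320 / 720 = 2760681.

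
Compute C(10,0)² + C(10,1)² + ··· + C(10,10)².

184756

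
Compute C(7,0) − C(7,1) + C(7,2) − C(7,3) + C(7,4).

The partial alternating sum Σ_{k=0}^{4} (−1)^k C(7,k) = (−1)^4 C(6,4) = 15.

15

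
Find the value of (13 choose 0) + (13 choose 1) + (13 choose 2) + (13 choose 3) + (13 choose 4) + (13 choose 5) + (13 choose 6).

1 + 13 + 78 + 286 + 715 + 1287 + 1716 = 4096.

4096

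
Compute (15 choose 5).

3003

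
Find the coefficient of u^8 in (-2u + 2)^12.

2027520

The general term is C(12,j)·(-2u)^j·(2)^(12-j); the u^8 term has j = 8.
C(12,8) = 495.
Coefficient = C(12,8) · (-2)^8 · 2^4 = 495 · 256 · 16 = 2027520.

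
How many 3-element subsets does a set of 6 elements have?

20

C(6,3) = (6·5·4) / 3! = 120 / 6 = 20.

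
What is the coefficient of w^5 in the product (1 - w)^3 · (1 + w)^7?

0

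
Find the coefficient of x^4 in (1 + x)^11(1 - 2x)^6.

130

Coefficient of x^4 = Σ_{j} C(11,j)·1^j·C(6,4-j)·(-2)^(4-j) for j from 0 to 4.
= 240 + (-1760) + 3300 + (-1980) + 330 = 130.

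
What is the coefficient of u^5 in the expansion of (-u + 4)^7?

The general term is C(7,j)·(-u)^j·(4)^(7-j); the u^5 term has j = 5.
C(7,5) = 21.
Coefficient = C(7,5) · (-1)^5 · 4^2 = 21 · (-1) · 16 = -336.

-336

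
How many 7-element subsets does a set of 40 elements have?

C(40,7) = (40·39·38·37·36·35·34) / 7! = 93963542400 / 5040 = 18643560.

18643560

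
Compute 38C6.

2760681

C(38,6) = (38·37·36·35·34·33) / 6! = 1987690320 / 720 = 2760681.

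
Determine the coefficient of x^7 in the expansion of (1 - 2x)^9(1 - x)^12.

-1242864

Coefficient of x^7 = Σ_{j} C(9,j)·(-2)^j·C(12,7-j)·(-1)^(7-j) for j from 0 to 7.
= (-792) + (-16632) + (-114048) + (-332640) + (-443520) + (-266112) + (-64512) + (-4608) = -1242864.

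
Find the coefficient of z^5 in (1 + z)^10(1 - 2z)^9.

Coefficient of z^5 = Σ_{j} C(10,j)·1^j·C(9,5-j)·(-2)^(5-j) for j from 0 to 5.
= (-4032) + 20160 + (-30240) + 17280 + (-3780) + 252 = -360.

-360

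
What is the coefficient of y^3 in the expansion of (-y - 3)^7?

The general term is C(7,j)·(-y)^j·(-3)^(7-j); the y^3 term has j = 3.
C(7,3) = 35.
Coefficient = C(7,3) · (-1)^3 · (-3)^4 = 35 · (-1) · 81 = -2835.

-2835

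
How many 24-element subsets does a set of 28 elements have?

20475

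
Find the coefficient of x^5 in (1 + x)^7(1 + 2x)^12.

Coefficient of x^5 = Σ_{j} C(7,j)·1^j·C(12,5-j)·2^(5-j) for j from 0 to 5.
= 25344 + 55440 + 36960 + 9240 + 840 + 21 = 127845.

127845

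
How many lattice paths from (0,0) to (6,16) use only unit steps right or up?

74613

Each path is a sequence of 22 steps with 6 rights: C(22,6) = 74613.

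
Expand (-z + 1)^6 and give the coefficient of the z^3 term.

The general term is C(6,j)·(-z)^j·(1)^(6-j); the z^3 term has j = 3.
C(6,3) = 20.
Coefficient = C(6,3) · (-1)^3 = 20 · (-1) = -20.

-20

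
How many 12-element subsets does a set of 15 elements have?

455

C(15,12) = C(15,3) by symmetry.
C(15,3) = (15·14·13) / 3! = 2730 / 6 = 455.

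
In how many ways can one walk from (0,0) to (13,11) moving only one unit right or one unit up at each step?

Each path is a sequence of 24 steps with 13 rights: C(24,13) = 2496144.

2496144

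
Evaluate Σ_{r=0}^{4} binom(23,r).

1 + 23 + 253 + 1771 + 8855 = 10903.

10903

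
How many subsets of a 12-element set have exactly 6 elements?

924

Choose the 6 positions: C(12,6) = 924.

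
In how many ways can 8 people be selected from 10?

This is C(10,8) = 45.

45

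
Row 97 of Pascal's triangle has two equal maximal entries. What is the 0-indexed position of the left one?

For odd n = 97, C(97,j) peaks at j = (n−1)/2 and (n+1)/2; the lower is 48.

48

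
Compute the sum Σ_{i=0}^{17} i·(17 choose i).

1114112

Since i·C(17,i) = 17·C(16,i−1), the sum is 17·2^16 = 17·65536 = 1114112.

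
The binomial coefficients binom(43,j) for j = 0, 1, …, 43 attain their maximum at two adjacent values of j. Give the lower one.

21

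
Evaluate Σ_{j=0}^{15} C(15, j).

32768

Setting x = 1 in (1+x)^15 gives Σ C(15,j) = 2^15 = 32768.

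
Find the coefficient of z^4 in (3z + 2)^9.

The general term is C(9,j)·(3z)^j·(2)^(9-j); the z^4 term has j = 4.
C(9,4) = 126.
Coefficient = C(9,4) · 3^4 · 2^5 = 126 · 81 · 32 = 326592.

326592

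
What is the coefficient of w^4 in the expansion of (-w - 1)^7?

The general term is C(7,j)·(-w)^j·(-1)^(7-j); the w^4 term has j = 4.
C(7,4) = 35.
Coefficient = C(7,4) · (-1)^3 = 35 · (-1) = -35.

-35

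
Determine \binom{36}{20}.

7307872110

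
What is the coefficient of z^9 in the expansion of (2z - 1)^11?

28160

The general term is C(11,j)·(2z)^j·(-1)^(11-j); the z^9 term has j = 9.
C(11,9) = 55.
Coefficient = C(11,9) · 2^9 = 55 · 512 = 28160.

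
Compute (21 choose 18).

C(21,18) = C(21,3) by symmetry.
C(21,3) = (21·20·19) / 3! = 7980 / 6 = 1330.

1330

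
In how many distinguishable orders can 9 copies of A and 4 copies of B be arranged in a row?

715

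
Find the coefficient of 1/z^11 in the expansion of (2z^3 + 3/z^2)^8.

General term: C(8,j)·(2z^3)^j·(3/z^2)^(8-j), with z-exponent 3j − 2(8−j) = 5j − 16.
Set 5j − 16 = -11: j = 1.
C(8,1) = 8; 2^1 = 2; 3^7 = 2187.
Coefficient = 8 · 2 · 2187 = 34992.

34992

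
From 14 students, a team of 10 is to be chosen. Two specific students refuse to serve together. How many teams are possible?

All 10-subsets: C(14,10) = 1001. Those containing both fixed elements: C(12,8) = 495.
1001 − 495 = 506.

506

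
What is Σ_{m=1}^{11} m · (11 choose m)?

Differentiating (1+x)^11 and setting x=1: Σ m·C(11,m) = 11·2^10 = 11264.

11264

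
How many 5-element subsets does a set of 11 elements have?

462

C(11,5) = (11·10·9·8·7) / 5! = 55440 / 120 = 462.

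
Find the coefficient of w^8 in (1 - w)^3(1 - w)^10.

1287

(1 - w)^3(1 - w)^10 = (1 - w)^13, so the coefficient of w^8 is C(13,8)·(-1)^8 = 1287·1 = 1287.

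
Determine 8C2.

28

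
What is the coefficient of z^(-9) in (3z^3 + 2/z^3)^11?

3421440

General term: C(11,j)·(3z^3)^j·(2/z^3)^(11-j), with z-exponent 3j − 3(11−j) = 6j − 33.
Set 6j − 33 = -9: j = 4.
C(11,4) = 330; 3^4 = 81; 2^7 = 128.
Coefficient = 330 · 81 · 128 = 3421440.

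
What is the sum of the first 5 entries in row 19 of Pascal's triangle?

5036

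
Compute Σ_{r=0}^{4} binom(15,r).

1941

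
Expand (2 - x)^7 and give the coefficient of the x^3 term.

The general term is C(7,j)·(2)^j·(-x)^(7-j); the x^3 term has j = 4.
C(7,4) = 35.
Coefficient = C(7,4) · 2^4 · (-1)^3 = 35 · 16 · (-1) = -560.

-560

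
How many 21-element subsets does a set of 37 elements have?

12875774670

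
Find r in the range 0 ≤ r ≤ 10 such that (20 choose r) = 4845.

C(20,r) increases on 0 ≤ r ≤ 10. C(20,3) = 1140 and C(20,4) = 4845, so r = 4.

4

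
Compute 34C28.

C(34,28) = C(34,6) by symmetry.
C(34,6) = (34·33·32·31·30·29) / 6! = 968330880 / 720 = 1344904.

1344904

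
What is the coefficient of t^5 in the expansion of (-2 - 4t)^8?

458752

The general term is C(8,j)·(-2)^j·(-4t)^(8-j); the t^5 term has j = 3.
C(8,3) = 56.
Coefficient = C(8,3) · (-2)^3 · (-4)^5 = 56 · (-8) · (-1024) = 458752.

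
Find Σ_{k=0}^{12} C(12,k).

4096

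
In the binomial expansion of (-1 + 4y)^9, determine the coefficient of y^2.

-576

The general term is C(9,j)·(-1)^j·(4y)^(9-j); the y^2 term has j = 7.
C(9,7) = 36.
Coefficient = C(9,7) · (-1)^7 · 4^2 = 36 · (-1) · 16 = -576.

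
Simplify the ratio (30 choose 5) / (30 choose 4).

C(n,k+1)/C(n,k) = (n−k)/(k+1) = (30−4)/(4+1) = 26/5.

26/5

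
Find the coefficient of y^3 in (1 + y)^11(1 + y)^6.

Coefficient of y^3 = Σ_{j} C(11,j)·C(6,3-j) for j from 0 to 3.
= 20 + 165 + 330 + 165 = 680.

680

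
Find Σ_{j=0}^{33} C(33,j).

Setting x = 1 in (1+x)^33 gives Σ C(33,j) = 2^33 = 8589934592.

8589934592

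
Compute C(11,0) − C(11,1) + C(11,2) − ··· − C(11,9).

The partial alternating sum Σ_{k=0}^{9} (−1)^k C(11,k) = (−1)^9 C(10,9) = -10.

-10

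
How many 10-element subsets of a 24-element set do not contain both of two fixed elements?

1641486

All 10-subsets: C(24,10) = 1961256. Those containing both fixed elements: C(22,8) = 319770.
1961256 − 319770 = 1641486.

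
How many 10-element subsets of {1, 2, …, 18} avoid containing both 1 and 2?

All 10-subsets: C(18,10) = 43758. Those containing both fixed elements: C(16,8) = 12870.
43758 − 12870 = 30888.

30888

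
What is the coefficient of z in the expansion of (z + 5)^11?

The general term is C(11,j)·(z)^j·(5)^(11-j); the z^1 term has j = 1.
C(11,1) = 11.
Coefficient = C(11,1) · 5^10 = 11 · 9765625 = 107421875.

107421875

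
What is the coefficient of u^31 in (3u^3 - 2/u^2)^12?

General term: C(12,j)·(3u^3)^j·(-2/u^2)^(12-j), with u-exponent 3j − 2(12−j) = 5j − 24.
Set 5j − 24 = 31: j = 11.
C(12,11) = 12; 3^11 = 177147; (-2)^1 = -2.
Coefficient = 12 · 177147 · (-2) = -4251528.

-4251528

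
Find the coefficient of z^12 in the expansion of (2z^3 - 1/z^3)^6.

-192

General term: C(6,j)·(2z^3)^j·(-1/z^3)^(6-j), with z-exponent 3j − 3(6−j) = 6j − 18.
Set 6j − 18 = 12: j = 5.
C(6,5) = 6; 2^5 = 32; (-1)^1 = -1.
Coefficient = 6 · 32 · (-1) = -192.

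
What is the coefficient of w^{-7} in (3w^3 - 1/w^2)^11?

4455

General term: C(11,j)·(3w^3)^j·(-1/w^2)^(11-j), with w-exponent 3j − 2(11−j) = 5j − 22.
Set 5j − 22 = -7: j = 3.
C(11,3) = 165; 3^3 = 27; (-1)^8 = 1.
Coefficient = 165 · 27 · 1 = 4455.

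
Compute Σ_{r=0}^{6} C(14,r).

6476

1 + 14 + 91 + 364 + 1001 + 2002 + 3003 = 6476.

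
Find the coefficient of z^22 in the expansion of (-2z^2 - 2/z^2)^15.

-3440640

General term: C(15,j)·(-2z^2)^j·(-2/z^2)^(15-j), with z-exponent 2j − 2(15−j) = 4j − 30.
Set 4j − 30 = 22: j = 13.
C(15,13) = 105; (-2)^13 = -8192; (-2)^2 = 4.
Coefficient = 105 · (-8192) · 4 = -3440640.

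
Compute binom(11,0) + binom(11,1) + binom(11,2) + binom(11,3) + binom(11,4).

562

1 + 11 + 55 + 165 + 330 = 562.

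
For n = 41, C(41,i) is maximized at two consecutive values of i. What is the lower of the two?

For odd n = 41, C(41,i) peaks at i = (n−1)/2 and (n+1)/2; the lower is 20.

20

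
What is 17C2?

136

C(17,2) = (17·16) / 2! = 272 / 2 = 136.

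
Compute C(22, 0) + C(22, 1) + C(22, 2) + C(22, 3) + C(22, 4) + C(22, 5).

35443

1 + 22 + 231 + 1540 + 7315 + 26334 = 35443.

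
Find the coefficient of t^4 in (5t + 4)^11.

The general term is C(11,j)·(5t)^j·(4)^(11-j); the t^4 term has j = 4.
C(11,4) = 330.
Coefficient = C(11,4) · 5^4 · 4^7 = 330 · 625 · 16384 = 3379200000.

3379200000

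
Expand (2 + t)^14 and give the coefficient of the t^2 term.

372736

The general term is C(14,j)·(2)^j·(t)^(14-j); the t^2 term has j = 12.
C(14,12) = 91.
Coefficient = C(14,12) · 2^12 = 91 · 4096 = 372736.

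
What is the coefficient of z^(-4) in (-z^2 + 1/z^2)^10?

210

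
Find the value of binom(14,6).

3003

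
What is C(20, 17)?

C(20,17) = C(20,3) by symmetry.
C(20,3) = (20·19·18) / 3! = 6840 / 6 = 1140.

1140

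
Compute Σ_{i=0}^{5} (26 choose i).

1 + 26 + 325 + 2600 + 14950 + 65780 = 83682.

83682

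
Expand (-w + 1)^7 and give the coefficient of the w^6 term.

The general term is C(7,j)·(-w)^j·(1)^(7-j); the w^6 term has j = 6.
C(7,6) = 7.
Coefficient = C(7,6) = 7.

7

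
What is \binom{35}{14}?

C(35,14) = (35·34·33·32·31·30·29·28·27·26·25·24·23·22) / 14! = 202250096145377280000 / 87178291200 = 2319959400.

2319959400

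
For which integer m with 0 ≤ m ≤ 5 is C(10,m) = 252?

C(10,m) increases on 0 ≤ m ≤ 5. C(10,4) = 210 and C(10,5) = 252, so m = 5.

5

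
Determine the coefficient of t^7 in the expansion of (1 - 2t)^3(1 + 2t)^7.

1024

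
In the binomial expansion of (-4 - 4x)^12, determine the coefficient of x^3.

The general term is C(12,j)·(-4)^j·(-4x)^(12-j); the x^3 term has j = 9.
C(12,9) = 220.
Coefficient = C(12,9) · (-4)^9 · (-4)^3 = 220 · (-262144) · (-64) = 3690987520.

3690987520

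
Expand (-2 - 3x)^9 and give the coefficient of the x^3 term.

The general term is C(9,j)·(-2)^j·(-3x)^(9-j); the x^3 term has j = 6.
C(9,6) = 84.
Coefficient = C(9,6) · (-2)^6 · (-3)^3 = 84 · 64 · (-27) = -145152.

-145152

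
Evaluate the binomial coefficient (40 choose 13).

12033222880

C(40,13) = (40·39·38·37·36·35·34·33·32·31·30·29·28) / 13! = 74931129164795904000 / 6227020800 = 12033222880.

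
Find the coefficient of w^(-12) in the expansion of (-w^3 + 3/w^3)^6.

General term: C(6,j)·(-w^3)^j·(3/w^3)^(6-j), with w-exponent 3j − 3(6−j) = 6j − 18.
Set 6j − 18 = -12: j = 1.
C(6,1) = 6; (-1)^1 = -1; 3^5 = 243.
Coefficient = 6 · (-1) · 243 = -1458.

-1458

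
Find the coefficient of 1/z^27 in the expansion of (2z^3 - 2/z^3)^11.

General term: C(11,j)·(2z^3)^j·(-2/z^3)^(11-j), with z-exponent 3j − 3(11−j) = 6j − 33.
Set 6j − 33 = -27: j = 1.
C(11,1) = 11; 2^1 = 2; (-2)^10 = 1024.
Coefficient = 11 · 2 · 1024 = 22528.

22528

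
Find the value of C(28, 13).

C(28,13) = (28·27·26·25·24·23·22·21·20·19·18·17·16) / 13! = 233153109116928000 / 6227020800 = 37442160.

37442160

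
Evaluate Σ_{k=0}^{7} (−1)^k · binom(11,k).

-120

The partial alternating sum Σ_{k=0}^{7} (−1)^k C(11,k) = (−1)^7 C(10,7) = -120.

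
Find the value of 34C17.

C(34,17) = (34·33·32·31·30·29·28·27·26·25·24·23·22·21·20·19·18) / 17! = 830034394580628357120000 / 355687428096000 = 2333606220.

2333606220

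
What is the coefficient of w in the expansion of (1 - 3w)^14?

-42

The general term is C(14,j)·(1)^j·(-3w)^(14-j); the w^1 term has j = 13.
C(14,13) = 14.
Coefficient = C(14,13) · (-3)^1 = 14 · (-3) = -42.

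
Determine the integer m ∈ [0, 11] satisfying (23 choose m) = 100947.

6

C(23,m) increases on 0 ≤ m ≤ 11. C(23,5) = 33649 and C(23,6) = 100947, so m = 6.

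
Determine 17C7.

19448

C(17,7) = (17·16·15·14·13·12·11) / 7! = 98017920 / 5040 = 19448.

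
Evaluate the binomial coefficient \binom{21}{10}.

352716

C(21,10) = (21·20·19·18·17·16·15·14·13·12) / 10! = 1279935820800 / 3628800 = 352716.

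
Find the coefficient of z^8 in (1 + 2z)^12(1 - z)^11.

-3003

Coefficient of z^8 = Σ_{j} C(12,j)·2^j·C(11,8-j)·(-1)^(8-j) for j from 0 to 8.
= 165 + (-7920) + 121968 + (-813120) + 2613600 + (-4181760) + 3252480 + (-1115136) + 126720 = -3003.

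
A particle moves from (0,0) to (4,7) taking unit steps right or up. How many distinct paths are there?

330

Each path is a sequence of 11 steps with 4 rights: C(11,4) = 330.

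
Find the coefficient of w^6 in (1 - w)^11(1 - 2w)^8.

Coefficient of w^6 = Σ_{j} C(11,j)·(-1)^j·C(8,6-j)·(-2)^(6-j) for j from 0 to 6.
= 1792 + 19712 + 61600 + 73920 + 36960 + 7392 + 462 = 201838.

201838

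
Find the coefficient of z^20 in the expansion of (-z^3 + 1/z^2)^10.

45

General term: C(10,j)·(-z^3)^j·(1/z^2)^(10-j), with z-exponent 3j − 2(10−j) = 5j − 20.
Set 5j − 20 = 20: j = 8.
C(10,8) = 45; (-1)^8 = 1; 1^2 = 1.
Coefficient = 45 · 1 · 1 = 45.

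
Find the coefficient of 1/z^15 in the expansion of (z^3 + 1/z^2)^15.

455

General term: C(15,j)·(z^3)^j·(1/z^2)^(15-j), with z-exponent 3j − 2(15−j) = 5j − 30.
Set 5j − 30 = -15: j = 3.
C(15,3) = 455; 1^3 = 1; 1^12 = 1.
Coefficient = 455 · 1 · 1 = 455.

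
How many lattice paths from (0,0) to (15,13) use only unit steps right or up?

Each path is a sequence of 28 steps with 15 rights: C(28,15) = 37442160.

37442160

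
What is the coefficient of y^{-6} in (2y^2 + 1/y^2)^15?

320320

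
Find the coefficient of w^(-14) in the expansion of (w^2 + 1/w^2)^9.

General term: C(9,j)·(w^2)^j·(1/w^2)^(9-j), with w-exponent 2j − 2(9−j) = 4j − 18.
Set 4j − 18 = -14: j = 1.
C(9,1) = 9; 1^1 = 1; 1^8 = 1.
Coefficient = 9 · 1 · 1 = 9.

9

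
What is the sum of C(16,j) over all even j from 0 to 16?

Half of (1+1)^16 + (1−1)^16 gives the even-index sum: 2^15 = 32768.

32768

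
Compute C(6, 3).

20

C(6,3) = (6·5·4) / 3! = 120 / 6 = 20.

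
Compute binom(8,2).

28

C(8,2) = (8·7) / 2! = 56 / 2 = 28.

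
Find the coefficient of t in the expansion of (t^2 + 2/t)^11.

General term: C(11,j)·(t^2)^j·(2/t)^(11-j), with t-exponent 2j − 1(11−j) = 3j − 11.
Set 3j − 11 = 1: j = 4.
C(11,4) = 330; 1^4 = 1; 2^7 = 128.
Coefficient = 330 · 1 · 128 = 42240.

42240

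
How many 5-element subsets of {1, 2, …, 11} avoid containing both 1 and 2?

All 5-subsets: C(11,5) = 462. Those containing both fixed elements: C(9,3) = 84.
462 − 84 = 378.

378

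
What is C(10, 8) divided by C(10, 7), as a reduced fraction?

3/8

C(n,k+1)/C(n,k) = (n−k)/(k+1) = (10−7)/(7+1) = 3/8.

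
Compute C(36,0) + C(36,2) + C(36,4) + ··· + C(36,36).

34359738368

Half of (1+1)^36 + (1−1)^36 gives the even-index sum: 2^35 = 34359738368.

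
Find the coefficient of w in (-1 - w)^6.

The general term is C(6,j)·(-1)^j·(-w)^(6-j); the w^1 term has j = 5.
C(6,5) = 6.
Coefficient = C(6,5) · (-1)^5 · (-1)^1 = 6 · (-1) · (-1) = 6.

6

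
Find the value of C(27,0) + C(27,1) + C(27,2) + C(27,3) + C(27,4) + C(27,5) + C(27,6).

1 + 27 + 351 + 2925 + 17550 + 80730 + 296010 = 397594.

397594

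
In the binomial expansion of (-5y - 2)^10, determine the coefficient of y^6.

The general term is C(10,j)·(-5y)^j·(-2)^(10-j); the y^6 term has j = 6.
C(10,6) = 210.
Coefficient = C(10,6) · (-5)^6 · (-2)^4 = 210 · 15625 · 16 = 52500000.

52500000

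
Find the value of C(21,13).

203490

C(21,13) = C(21,8) by symmetry.
C(21,8) = (21·20·19·18·17·16·15·14) / 8! = 8204716800 / 40320 = 203490.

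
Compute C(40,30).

C(40,30) = C(40,10) by symmetry.
C(40,10) = (40·39·38·37·36·35·34·33·32·31) / 10! = 3075990524006400 / 3628800 = 847660528.

847660528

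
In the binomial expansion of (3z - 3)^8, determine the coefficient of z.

The general term is C(8,j)·(3z)^j·(-3)^(8-j); the z^1 term has j = 1.
C(8,1) = 8.
Coefficient = C(8,1) · 3^1 · (-3)^7 = 8 · 3 · (-2187) = -52488.

-52488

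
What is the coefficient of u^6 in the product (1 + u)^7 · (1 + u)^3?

(1 + u)^7(1 + u)^3 = (1 + u)^10, so the coefficient of u^6 is C(10,6)·1^6 = 210·1 = 210.

210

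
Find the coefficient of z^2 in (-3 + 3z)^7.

-45927

The general term is C(7,j)·(-3)^j·(3z)^(7-j); the z^2 term has j = 5.
C(7,5) = 21.
Coefficient = C(7,5) · (-3)^5 · 3^2 = 21 · (-243) · 9 = -45927.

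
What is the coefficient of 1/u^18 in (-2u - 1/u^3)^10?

960

General term: C(10,j)·(-2u)^j·(-1/u^3)^(10-j), with u-exponent 1j − 3(10−j) = 4j − 30.
Set 4j − 30 = -18: j = 3.
C(10,3) = 120; (-2)^3 = -8; (-1)^7 = -1.
Coefficient = 120 · (-8) · (-1) = 960.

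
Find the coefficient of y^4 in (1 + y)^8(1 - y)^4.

Coefficient of y^4 = Σ_{j} C(8,j)·1^j·C(4,4-j)·(-1)^(4-j) for j from 0 to 4.
= 1 + (-32) + 168 + (-224) + 70 = -17.

-17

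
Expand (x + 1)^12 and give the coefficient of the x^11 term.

The general term is C(12,j)·(x)^j·(1)^(12-j); the x^11 term has j = 11.
C(12,11) = 12.
Coefficient = C(12,11) = 12.

12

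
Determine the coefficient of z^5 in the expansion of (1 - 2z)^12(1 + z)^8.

1896

Coefficient of z^5 = Σ_{j} C(12,j)·(-2)^j·C(8,5-j)·1^(5-j) for j from 0 to 5.
= 56 + (-1680) + 14784 + (-49280) + 63360 + (-25344) = 1896.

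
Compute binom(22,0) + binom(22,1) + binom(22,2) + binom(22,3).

1794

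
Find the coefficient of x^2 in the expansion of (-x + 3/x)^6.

General term: C(6,j)·(-x)^j·(3/x)^(6-j), with x-exponent 1j − 1(6−j) = 2j − 6.
Set 2j − 6 = 2: j = 4.
C(6,4) = 15; (-1)^4 = 1; 3^2 = 9.
Coefficient = 15 · 1 · 9 = 135.

135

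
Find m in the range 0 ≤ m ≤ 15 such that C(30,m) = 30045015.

10

C(30,m) increases on 0 ≤ m ≤ 15. C(30,9) = 14307150 and C(30,10) = 30045015, so m = 10.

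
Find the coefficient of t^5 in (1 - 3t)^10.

The general term is C(10,j)·(1)^j·(-3t)^(10-j); the t^5 term has j = 5.
C(10,5) = 252.
Coefficient = C(10,5) · (-3)^5 = 252 · (-243) = -61236.

-61236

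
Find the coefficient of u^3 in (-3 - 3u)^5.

The general term is C(5,j)·(-3)^j·(-3u)^(5-j); the u^3 term has j = 2.
C(5,2) = 10.
Coefficient = C(5,2) · (-3)^2 · (-3)^3 = 10 · 9 · (-27) = -2430.

-2430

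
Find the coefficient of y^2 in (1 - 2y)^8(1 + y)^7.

Coefficient of y^2 = Σ_{j} C(8,j)·(-2)^j·C(7,2-j)·1^(2-j) for j from 0 to 2.
= 21 + (-112) + 112 = 21.

21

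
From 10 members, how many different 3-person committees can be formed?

120

This is C(10,3) = 120.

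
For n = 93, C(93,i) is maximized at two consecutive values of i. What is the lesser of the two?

For odd n = 93, C(93,i) peaks at i = (n−1)/2 and (n+1)/2; the lesser is 46.

46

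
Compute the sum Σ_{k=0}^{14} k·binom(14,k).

114688

Differentiating (1+x)^14 and setting x=1: Σ k·C(14,k) = 14·2^13 = 114688.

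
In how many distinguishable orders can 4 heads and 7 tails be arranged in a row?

Choose positions for the heads: C(11,4) = 330.

330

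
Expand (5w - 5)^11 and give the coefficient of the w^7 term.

The general term is C(11,j)·(5w)^j·(-5)^(11-j); the w^7 term has j = 7.
C(11,7) = 330.
Coefficient = C(11,7) · 5^7 · (-5)^4 = 330 · 78125 · 625 = 16113281250.

16113281250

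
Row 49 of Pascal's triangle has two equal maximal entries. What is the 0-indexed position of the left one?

24

For odd n = 49, C(49,j) peaks at j = (n−1)/2 and (n+1)/2; the lesser is 24.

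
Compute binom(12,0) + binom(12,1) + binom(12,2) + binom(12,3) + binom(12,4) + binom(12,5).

1 + 12 + 66 + 220 + 495 + 792 = 1586.

1586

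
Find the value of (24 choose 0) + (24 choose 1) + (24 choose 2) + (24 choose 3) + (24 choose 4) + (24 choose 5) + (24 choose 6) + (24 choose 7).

536155

1 + 24 + 276 + 2024 + 10626 + 42504 + 134596 + 346104 = 536155.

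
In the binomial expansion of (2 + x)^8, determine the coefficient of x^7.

16

The general term is C(8,j)·(2)^j·(x)^(8-j); the x^7 term has j = 1.
C(8,1) = 8.
Coefficient = C(8,1) · 2^1 = 8 · 2 = 16.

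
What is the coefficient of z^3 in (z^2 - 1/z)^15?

General term: C(15,j)·(z^2)^j·(-1/z)^(15-j), with z-exponent 2j − 1(15−j) = 3j − 15.
Set 3j − 15 = 3: j = 6.
C(15,6) = 5005; 1^6 = 1; (-1)^9 = -1.
Coefficient = 5005 · 1 · (-1) = -5005.

-5005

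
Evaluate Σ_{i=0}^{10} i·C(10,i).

5120

Differentiating (1+x)^10 and setting x=1: Σ i·C(10,i) = 10·2^9 = 5120.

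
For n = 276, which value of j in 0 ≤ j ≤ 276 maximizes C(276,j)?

C(276,j) is maximized at j = 276/2 = 138.

138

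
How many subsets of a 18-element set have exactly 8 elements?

43758

Choose the 8 positions: C(18,8) = 43758.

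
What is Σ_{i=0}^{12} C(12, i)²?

By Vandermonde's identity, Σ C(12,i)² = C(24,12) = 2704156.

2704156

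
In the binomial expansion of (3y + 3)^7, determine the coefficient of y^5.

45927

The general term is C(7,j)·(3y)^j·(3)^(7-j); the y^5 term has j = 5.
C(7,5) = 21.
Coefficient = C(7,5) · 3^5 · 3^2 = 21 · 243 · 9 = 45927.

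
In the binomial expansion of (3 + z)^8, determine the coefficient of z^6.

252

The general term is C(8,j)·(3)^j·(z)^(8-j); the z^6 term has j = 2.
C(8,2) = 28.
Coefficient = C(8,2) · 3^2 = 28 · 9 = 252.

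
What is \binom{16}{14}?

C(16,14) = C(16,2) by symmetry.
C(16,2) = (16·15) / 2! = 240 / 2 = 120.

120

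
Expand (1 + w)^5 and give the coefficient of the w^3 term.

The general term is C(5,j)·(1)^j·(w)^(5-j); the w^3 term has j = 2.
C(5,2) = 10.
Coefficient = C(5,2) = 10.

10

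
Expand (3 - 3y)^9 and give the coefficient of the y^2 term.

The general term is C(9,j)·(3)^j·(-3y)^(9-j); the y^2 term has j = 7.
C(9,7) = 36.
Coefficient = C(9,7) · 3^7 · (-3)^2 = 36 · 2187 · 9 = 708588.

708588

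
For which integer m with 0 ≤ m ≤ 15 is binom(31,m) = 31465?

4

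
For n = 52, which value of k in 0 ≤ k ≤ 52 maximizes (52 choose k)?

C(52,k) is maximized at k = 52/2 = 26.

26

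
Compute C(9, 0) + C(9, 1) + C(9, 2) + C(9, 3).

130

1 + 9 + 36 + 84 = 130.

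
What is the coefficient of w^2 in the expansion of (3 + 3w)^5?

2430

The general term is C(5,j)·(3)^j·(3w)^(5-j); the w^2 term has j = 3.
C(5,3) = 10.
Coefficient = C(5,3) · 3^3 · 3^2 = 10 · 27 · 9 = 2430.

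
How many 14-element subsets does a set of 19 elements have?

11628

C(19,14) = C(19,5) by symmetry.
C(19,5) = (19·18·17·16·15) / 5! = 1395360 / 120 = 11628.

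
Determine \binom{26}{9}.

3124550

C(26,9) = (26·25·24·23·22·21·20·19·18) / 9! = 1133836704000 / 362880 = 3124550.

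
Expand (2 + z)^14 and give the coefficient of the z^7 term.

The general term is C(14,j)·(2)^j·(z)^(14-j); the z^7 term has j = 7.
C(14,7) = 3432.
Coefficient = C(14,7) · 2^7 = 3432 · 128 = 439296.

439296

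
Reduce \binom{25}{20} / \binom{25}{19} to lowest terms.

C(n,k+1)/C(n,k) = (n−k)/(k+1) = (25−19)/(19+1) = 6/20 = 3/10.

3/10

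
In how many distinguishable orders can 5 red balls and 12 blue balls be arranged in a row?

6188

Choose positions for the red balls: C(17,5) = 6188.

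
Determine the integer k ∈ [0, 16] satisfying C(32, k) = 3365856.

C(32,k) increases on 0 ≤ k ≤ 16. C(32,6) = 906192 and C(32,7) = 3365856, so k = 7.

7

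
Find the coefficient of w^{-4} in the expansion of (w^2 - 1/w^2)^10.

210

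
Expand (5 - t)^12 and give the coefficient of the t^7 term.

The general term is C(12,j)·(5)^j·(-t)^(12-j); the t^7 term has j = 5.
C(12,5) = 792.
Coefficient = C(12,5) · 5^5 · (-1)^7 = 792 · 3125 · (-1) = -2475000.

-2475000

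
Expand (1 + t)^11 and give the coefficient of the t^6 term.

The general term is C(11,j)·(1)^j·(t)^(11-j); the t^6 term has j = 5.
C(11,5) = 462.
Coefficient = C(11,5) = 462.

462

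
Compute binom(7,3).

C(7,3) = (7·6·5) / 3! = 210 / 6 = 35.

35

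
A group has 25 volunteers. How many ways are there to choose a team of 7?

480700

This is C(25,7) = 480700.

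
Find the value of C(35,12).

834451800

C(35,12) = (35·34·33·32·31·30·29·28·27·26·25·24) / 12! = 399703747322880000 / 479001600 = 834451800.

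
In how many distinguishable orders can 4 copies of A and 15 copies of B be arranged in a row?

3876

Choose positions for the A's: C(19,4) = 3876.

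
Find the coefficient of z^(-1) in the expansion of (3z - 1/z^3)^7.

General term: C(7,j)·(3z)^j·(-1/z^3)^(7-j), with z-exponent 1j − 3(7−j) = 4j − 21.
Set 4j − 21 = -1: j = 5.
C(7,5) = 21; 3^5 = 243; (-1)^2 = 1.
Coefficient = 21 · 243 · 1 = 5103.

5103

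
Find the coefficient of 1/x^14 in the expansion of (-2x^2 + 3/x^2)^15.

General term: C(15,j)·(-2x^2)^j·(3/x^2)^(15-j), with x-exponent 2j − 2(15−j) = 4j − 30.
Set 4j − 30 = -14: j = 4.
C(15,4) = 1365; (-2)^4 = 16; 3^11 = 177147.
Coefficient = 1365 · 16 · 177147 = 3868890480.

3868890480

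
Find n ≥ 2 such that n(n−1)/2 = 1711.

59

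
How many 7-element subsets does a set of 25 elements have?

480700

C(25,7) = (25·24·23·22·21·20·19) / 7! = 2422728000 / 5040 = 480700.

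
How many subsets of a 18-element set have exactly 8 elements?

Choose the 8 positions: C(18,8) = 43758.

43758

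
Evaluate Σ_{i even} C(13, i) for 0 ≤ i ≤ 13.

4096

Half of (1+1)^13 + (1−1)^13 gives the even-index sum: 2^12 = 4096.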